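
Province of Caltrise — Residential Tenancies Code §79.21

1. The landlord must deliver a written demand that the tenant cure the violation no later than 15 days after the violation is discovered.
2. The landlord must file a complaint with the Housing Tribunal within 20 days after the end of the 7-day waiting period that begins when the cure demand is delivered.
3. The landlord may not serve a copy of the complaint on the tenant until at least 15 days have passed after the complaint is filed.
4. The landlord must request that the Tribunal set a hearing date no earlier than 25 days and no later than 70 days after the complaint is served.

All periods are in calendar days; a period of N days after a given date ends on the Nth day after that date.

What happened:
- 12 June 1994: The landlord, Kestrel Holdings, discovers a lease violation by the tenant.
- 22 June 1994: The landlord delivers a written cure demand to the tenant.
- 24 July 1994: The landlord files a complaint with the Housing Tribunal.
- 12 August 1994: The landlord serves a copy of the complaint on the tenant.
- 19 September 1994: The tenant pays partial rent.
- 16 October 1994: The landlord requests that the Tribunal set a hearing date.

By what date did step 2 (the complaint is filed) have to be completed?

The cure demand is delivered on 22 June 1994; the 7-day waiting period therefore ends 29 June 1994, and step 2 runs from that date. 20 days after 29 June 1994 is 19 July 1994.

19 July 1994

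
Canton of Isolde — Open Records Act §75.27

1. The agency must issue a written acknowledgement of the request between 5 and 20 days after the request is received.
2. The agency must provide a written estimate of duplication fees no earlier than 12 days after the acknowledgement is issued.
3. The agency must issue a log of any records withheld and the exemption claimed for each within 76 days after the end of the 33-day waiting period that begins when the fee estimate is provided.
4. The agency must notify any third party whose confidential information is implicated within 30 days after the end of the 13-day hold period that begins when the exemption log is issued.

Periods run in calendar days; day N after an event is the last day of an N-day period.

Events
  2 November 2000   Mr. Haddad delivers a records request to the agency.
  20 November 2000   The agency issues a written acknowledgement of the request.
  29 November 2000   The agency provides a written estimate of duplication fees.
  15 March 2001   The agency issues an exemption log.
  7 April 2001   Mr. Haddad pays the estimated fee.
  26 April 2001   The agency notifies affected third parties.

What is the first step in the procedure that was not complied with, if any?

Step 1: the window is 5–20 days after 2 November 2000 (when the request is received), so 7 November 2000 through 22 November 2000; done 20 November 2000, which is between those dates.
Step 2: the earliest permitted date is 12 days after 20 November 2000 (when the acknowledgement is issued), i.e. 2 December 2000; done 29 November 2000 — 3 days too early.
That is the first point of non-compliance.

Step 2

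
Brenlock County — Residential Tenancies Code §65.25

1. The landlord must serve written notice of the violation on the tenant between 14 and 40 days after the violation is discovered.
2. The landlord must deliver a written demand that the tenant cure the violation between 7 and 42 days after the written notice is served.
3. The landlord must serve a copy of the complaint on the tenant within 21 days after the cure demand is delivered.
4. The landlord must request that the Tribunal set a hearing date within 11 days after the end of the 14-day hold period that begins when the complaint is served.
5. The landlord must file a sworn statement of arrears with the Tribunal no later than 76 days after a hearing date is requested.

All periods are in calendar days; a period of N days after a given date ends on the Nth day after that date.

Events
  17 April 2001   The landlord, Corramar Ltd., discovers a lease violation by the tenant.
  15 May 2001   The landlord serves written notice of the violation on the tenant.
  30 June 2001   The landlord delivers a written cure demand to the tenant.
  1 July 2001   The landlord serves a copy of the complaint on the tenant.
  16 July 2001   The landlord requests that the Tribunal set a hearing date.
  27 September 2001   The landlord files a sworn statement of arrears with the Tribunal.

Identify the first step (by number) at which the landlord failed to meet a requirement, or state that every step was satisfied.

Step 2

Step 1 — 14 and 40 days from 17 April 2001 (when the violation is discovered) are 1 May 2001 and 27 May 2001 respectively; done 15 May 2001, which is between those dates.
Step 2 — 7 and 42 days from 15 May 2001 (when the written notice is served) are 22 May 2001 and 26 June 2001 respectively; done 30 June 2001 — 4 days after the window closed.
The procedure was therefore not followed at step 2.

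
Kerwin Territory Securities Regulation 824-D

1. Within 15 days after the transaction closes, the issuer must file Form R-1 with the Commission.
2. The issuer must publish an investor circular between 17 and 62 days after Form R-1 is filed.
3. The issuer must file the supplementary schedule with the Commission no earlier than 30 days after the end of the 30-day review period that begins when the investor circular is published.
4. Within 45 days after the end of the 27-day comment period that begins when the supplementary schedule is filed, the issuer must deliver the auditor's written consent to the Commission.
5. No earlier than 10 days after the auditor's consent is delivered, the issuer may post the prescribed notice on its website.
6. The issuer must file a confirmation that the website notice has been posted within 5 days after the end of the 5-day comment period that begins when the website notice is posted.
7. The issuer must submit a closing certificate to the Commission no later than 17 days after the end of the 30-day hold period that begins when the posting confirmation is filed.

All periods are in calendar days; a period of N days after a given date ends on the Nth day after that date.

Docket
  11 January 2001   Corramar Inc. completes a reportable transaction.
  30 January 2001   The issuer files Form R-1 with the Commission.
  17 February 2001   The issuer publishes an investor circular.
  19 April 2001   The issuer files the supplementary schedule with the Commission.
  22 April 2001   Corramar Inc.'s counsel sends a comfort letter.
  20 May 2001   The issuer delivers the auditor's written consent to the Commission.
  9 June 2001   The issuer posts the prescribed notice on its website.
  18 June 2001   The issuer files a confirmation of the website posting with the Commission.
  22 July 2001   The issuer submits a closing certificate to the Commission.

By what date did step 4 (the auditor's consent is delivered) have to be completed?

30 June 2001

The supplementary schedule is filed on 19 April 2001; the 27-day comment period therefore ends 16 May 2001, and step 4 runs from that date. 45 days after 16 May 2001 is 30 June 2001.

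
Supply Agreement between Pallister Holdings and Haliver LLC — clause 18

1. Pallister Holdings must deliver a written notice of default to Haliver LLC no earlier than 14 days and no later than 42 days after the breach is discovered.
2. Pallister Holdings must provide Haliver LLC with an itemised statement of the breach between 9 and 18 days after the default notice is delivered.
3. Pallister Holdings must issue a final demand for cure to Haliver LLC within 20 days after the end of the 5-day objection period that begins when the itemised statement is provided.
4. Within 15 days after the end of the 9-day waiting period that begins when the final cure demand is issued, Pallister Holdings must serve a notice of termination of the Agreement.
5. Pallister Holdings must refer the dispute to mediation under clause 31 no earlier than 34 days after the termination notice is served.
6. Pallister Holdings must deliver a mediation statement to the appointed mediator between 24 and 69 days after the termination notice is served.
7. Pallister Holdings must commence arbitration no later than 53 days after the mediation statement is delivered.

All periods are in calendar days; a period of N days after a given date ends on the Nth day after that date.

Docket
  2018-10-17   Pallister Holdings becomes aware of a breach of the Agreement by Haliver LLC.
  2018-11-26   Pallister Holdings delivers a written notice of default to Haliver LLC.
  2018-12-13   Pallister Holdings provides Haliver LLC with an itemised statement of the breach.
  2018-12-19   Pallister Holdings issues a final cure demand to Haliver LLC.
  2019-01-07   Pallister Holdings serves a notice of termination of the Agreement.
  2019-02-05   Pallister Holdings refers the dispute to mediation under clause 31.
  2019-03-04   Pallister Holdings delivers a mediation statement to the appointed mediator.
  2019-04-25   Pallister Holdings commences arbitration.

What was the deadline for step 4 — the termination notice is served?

2019-01-12

The final cure demand is issued on 2018-12-19; the 9-day waiting period therefore ends 2018-12-28, and step 4 runs from that date. 15 days after 2018-12-28 is 2019-01-12.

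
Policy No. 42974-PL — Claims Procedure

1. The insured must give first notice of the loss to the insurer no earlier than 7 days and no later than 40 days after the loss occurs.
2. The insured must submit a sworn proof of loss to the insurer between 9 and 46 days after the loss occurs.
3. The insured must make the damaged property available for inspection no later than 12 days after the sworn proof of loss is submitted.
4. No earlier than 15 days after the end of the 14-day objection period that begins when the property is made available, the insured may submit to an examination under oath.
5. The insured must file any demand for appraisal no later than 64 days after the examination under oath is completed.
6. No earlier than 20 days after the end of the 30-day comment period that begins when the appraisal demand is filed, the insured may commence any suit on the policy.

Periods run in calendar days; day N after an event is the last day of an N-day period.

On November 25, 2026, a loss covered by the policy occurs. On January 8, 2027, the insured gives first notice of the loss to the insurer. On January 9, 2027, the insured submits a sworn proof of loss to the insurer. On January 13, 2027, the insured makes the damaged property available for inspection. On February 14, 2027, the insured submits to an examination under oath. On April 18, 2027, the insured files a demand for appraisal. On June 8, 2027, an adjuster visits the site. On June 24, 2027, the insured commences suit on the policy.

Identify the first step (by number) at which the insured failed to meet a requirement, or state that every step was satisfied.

Step 1

Step 1: the window is 7–40 days after November 25, 2026 (when the loss occurs), so December 2, 2026 through January 4, 2027; January 8, 2027 is 4 days past the end of the window.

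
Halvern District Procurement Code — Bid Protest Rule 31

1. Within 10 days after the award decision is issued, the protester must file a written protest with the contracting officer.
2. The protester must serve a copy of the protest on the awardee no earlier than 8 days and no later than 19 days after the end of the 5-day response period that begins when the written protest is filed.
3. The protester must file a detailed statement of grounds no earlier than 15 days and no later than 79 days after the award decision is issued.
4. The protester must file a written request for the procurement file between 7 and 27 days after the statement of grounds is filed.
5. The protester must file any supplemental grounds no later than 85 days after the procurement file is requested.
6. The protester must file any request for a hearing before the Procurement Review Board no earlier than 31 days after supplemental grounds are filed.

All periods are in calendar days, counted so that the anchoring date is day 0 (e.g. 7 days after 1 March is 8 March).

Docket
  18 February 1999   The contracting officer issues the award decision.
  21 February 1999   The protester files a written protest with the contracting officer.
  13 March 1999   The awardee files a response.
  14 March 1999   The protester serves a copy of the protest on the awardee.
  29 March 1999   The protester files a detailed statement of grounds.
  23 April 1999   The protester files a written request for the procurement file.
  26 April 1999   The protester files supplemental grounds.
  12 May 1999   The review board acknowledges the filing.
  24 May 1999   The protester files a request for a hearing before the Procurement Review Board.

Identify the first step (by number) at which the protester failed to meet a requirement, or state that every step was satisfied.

Step 1 — counting 10 days from 18 February 1999 (when the award decision is issued) gives a deadline of 28 February 1999; done 21 February 1999 — timely.
Step 2 — 8 and 19 days from 26 February 1999 (end of the 5-day response period, which began when the written protest is filed on 21 February 1999) are 6 March 1999 and 17 March 1999 respectively; done 14 March 1999, which is between those dates.
Step 3 — 15 and 79 days from 18 February 1999 (when the award decision is issued) are 5 March 1999 and 8 May 1999 respectively; done 29 March 1999 — within the window.
Step 4 — 7 and 27 days from 29 March 1999 (when the statement of grounds is filed) are 5 April 1999 and 25 April 1999 respectively; done 23 April 1999, which is between those dates.
Step 5 — counting 85 days from 23 April 1999 (when the procurement file is requested) gives a deadline of 17 July 1999; completed 26 April 1999, before the deadline.
Step 6 — must wait 31 days from 26 April 1999 (when supplemental grounds are filed), so not before 27 May 1999; done 24 May 1999 — 3 days too early.

Step 6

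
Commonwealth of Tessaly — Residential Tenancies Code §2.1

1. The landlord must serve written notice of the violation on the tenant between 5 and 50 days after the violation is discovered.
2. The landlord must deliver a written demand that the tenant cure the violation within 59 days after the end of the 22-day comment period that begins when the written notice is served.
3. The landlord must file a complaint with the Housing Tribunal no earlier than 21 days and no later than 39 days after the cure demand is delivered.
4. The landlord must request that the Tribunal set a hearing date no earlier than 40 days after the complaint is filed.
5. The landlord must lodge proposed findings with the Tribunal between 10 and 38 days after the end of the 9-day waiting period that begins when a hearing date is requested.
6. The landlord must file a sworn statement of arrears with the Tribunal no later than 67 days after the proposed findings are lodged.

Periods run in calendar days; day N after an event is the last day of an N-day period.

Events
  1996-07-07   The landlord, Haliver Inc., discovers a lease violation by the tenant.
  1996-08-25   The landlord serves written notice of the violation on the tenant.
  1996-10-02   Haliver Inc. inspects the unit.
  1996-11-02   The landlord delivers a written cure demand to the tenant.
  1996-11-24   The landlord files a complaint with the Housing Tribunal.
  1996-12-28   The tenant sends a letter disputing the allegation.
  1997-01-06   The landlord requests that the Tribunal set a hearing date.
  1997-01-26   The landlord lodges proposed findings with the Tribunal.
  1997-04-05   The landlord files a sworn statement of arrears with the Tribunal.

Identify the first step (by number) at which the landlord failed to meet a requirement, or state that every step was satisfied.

Step 1: the window is 5–50 days after 1996-07-07 (when the violation is discovered), so 1996-07-12 through 1996-08-26; 1996-08-25 falls inside that range.
Step 2: 59 days after 1996-09-16 (end of the 22-day comment period, which began when the written notice is served on 1996-08-25) is 1996-11-14; 1996-11-02 is within that limit.
Step 3: the window is 21–39 days after 1996-11-02 (when the cure demand is delivered), so 1996-11-23 through 1996-12-11; done 1996-11-24, which is between those dates.
Step 4: the earliest permitted date is 40 days after 1996-11-24 (when the complaint is filed), i.e. 1997-01-03; 1997-01-06 is on or after that date.
Step 5: the window is 10–38 days after 1997-01-15 (end of the 9-day waiting period, which began when a hearing date is requested on 1997-01-06), so 1997-01-25 through 1997-02-22; done 1997-01-26 — within the window.
Step 6: 67 days after 1997-01-26 (when the proposed findings are lodged) is 1997-04-03; done 1997-04-05 — 2 days late.
The procedure was therefore not followed at step 6.

Step 6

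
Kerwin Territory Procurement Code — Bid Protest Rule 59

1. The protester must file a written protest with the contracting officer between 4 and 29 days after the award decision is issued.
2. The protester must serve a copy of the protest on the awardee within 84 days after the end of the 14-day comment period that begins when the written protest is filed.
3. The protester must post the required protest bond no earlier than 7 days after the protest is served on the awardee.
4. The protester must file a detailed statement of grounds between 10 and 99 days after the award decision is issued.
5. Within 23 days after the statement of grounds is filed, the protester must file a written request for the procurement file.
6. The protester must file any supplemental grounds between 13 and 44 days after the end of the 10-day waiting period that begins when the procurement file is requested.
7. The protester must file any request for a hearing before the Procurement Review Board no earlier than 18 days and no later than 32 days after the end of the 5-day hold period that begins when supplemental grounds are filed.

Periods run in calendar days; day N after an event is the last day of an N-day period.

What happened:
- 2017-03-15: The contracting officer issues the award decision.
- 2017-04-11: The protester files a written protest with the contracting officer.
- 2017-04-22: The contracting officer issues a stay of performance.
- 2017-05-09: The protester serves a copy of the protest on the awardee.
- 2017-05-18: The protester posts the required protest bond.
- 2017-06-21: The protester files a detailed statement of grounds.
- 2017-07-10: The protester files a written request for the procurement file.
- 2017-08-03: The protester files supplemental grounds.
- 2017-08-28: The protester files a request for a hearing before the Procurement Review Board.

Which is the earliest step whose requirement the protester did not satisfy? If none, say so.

Step 1: the window is 4–29 days after 2017-03-15 (when the award decision is issued), so 2017-03-19 through 2017-04-13; done 2017-04-11, which is between those dates.
Step 2: 84 days after 2017-04-25 (end of the 14-day comment period, which began when the written protest is filed on 2017-04-11) is 2017-07-18; completed 2017-05-09, before the deadline.
Step 3: the earliest permitted date is 7 days after 2017-05-09 (when the protest is served on the awardee), i.e. 2017-05-16; done 2017-05-18, after the minimum wait.
Step 4: the window is 10–99 days after 2017-03-15 (when the award decision is issued), so 2017-03-25 through 2017-06-22; done 2017-06-21 — within the window.
Step 5: 23 days after 2017-06-21 (when the statement of grounds is filed) is 2017-07-14; 2017-07-10 is within that limit.
Step 6: the window is 13–44 days after 2017-07-20 (end of the 10-day waiting period, which began when the procurement file is requested on 2017-07-10), so 2017-08-02 through 2017-09-02; 2017-08-03 falls inside that range.
Step 7: the window is 18–32 days after 2017-08-08 (end of the 5-day hold period, which began when supplemental grounds are filed on 2017-08-03), so 2017-08-26 through 2017-09-09; 2017-08-28 falls inside that range.

None — every step was satisfied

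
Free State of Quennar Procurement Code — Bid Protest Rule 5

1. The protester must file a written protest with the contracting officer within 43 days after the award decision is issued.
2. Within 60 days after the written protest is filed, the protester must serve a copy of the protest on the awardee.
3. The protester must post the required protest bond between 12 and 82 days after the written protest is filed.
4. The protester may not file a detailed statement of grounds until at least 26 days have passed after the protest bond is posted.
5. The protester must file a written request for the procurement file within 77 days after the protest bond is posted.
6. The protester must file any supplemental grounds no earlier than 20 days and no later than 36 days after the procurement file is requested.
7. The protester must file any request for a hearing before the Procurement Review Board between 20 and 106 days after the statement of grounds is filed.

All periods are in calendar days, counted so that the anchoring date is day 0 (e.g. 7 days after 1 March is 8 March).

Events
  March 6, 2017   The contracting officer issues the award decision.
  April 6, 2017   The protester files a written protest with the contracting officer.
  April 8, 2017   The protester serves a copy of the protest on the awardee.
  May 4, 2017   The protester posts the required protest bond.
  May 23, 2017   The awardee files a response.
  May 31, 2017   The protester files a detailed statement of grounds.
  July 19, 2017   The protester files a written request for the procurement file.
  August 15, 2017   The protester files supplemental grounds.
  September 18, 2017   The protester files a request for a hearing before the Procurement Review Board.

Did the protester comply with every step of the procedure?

No

Step 1: 43 days after March 6, 2017 (when the award decision is issued) is April 18, 2017; completed April 6, 2017, before the deadline.
Step 2: 60 days after April 6, 2017 (when the written protest is filed) is June 5, 2017; completed April 8, 2017, before the deadline.
Step 3: the window is 12–82 days after April 6, 2017 (when the written protest is filed), so April 18, 2017 through June 27, 2017; done May 4, 2017 — within the window.
Step 4: the earliest permitted date is 26 days after May 4, 2017 (when the protest bond is posted), i.e. May 30, 2017; done May 31, 2017 — permitted.
Step 5: 77 days after May 4, 2017 (when the protest bond is posted) is July 20, 2017; completed July 19, 2017, before the deadline.
Step 6: the window is 20–36 days after July 19, 2017 (when the procurement file is requested), so August 8, 2017 through August 24, 2017; done August 15, 2017, which is between those dates.
Step 7: the window is 20–106 days after May 31, 2017 (when the statement of grounds is filed), so June 20, 2017 through September 14, 2017; done September 18, 2017 — 4 days after the window closed.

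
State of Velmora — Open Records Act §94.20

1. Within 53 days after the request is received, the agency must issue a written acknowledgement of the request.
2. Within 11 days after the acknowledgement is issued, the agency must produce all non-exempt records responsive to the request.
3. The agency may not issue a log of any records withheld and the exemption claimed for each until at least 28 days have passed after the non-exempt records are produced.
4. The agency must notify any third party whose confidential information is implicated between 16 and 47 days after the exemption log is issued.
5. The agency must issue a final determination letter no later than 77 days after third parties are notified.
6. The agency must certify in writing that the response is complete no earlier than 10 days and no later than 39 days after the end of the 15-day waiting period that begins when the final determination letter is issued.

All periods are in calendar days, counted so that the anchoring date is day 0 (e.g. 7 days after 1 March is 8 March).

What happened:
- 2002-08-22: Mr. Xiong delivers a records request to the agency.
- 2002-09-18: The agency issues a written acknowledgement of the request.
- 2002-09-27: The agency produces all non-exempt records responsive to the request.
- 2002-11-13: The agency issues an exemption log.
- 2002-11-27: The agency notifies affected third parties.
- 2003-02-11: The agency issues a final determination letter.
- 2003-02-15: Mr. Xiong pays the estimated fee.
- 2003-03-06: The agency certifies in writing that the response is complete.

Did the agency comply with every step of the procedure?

No

(1) due by 2002-08-22 + 53 days = 2002-10-14; done 2002-09-18 — timely.
(2) due by 2002-09-18 + 11 days = 2002-09-29; 2002-09-27 is within that limit.
(3) permitted from 2002-09-27 + 28 days = 2002-10-25 onward; done 2002-11-13 — permitted.
(4) the permitted window runs from 2002-11-13 + 16 = 2002-11-29 to 2002-11-13 + 47 = 2002-12-30; done 2002-11-27 — 2 days before the window opened.
No need to go further; step 4 was not satisfied.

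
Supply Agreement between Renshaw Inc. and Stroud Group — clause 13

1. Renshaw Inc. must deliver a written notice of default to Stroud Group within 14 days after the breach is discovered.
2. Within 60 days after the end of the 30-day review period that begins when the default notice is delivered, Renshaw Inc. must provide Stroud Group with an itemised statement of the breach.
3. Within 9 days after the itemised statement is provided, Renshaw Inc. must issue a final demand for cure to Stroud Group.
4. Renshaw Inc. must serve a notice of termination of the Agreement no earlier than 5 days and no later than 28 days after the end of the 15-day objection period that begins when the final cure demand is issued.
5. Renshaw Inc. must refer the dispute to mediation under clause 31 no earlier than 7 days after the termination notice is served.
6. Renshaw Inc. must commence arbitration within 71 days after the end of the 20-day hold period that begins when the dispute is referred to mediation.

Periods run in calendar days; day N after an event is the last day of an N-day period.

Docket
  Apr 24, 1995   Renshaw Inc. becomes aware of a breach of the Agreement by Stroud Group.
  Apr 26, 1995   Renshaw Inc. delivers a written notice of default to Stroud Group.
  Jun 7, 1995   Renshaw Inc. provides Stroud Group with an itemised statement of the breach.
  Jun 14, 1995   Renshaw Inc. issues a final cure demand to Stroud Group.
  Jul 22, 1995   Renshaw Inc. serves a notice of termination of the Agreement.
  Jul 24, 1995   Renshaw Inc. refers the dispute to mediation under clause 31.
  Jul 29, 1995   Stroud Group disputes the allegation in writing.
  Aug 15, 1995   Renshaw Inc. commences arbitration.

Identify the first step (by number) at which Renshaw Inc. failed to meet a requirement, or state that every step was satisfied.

Step 5

(1) due by Apr 24, 1995 + 14 days = May 8, 1995; completed Apr 26, 1995, before the deadline.
(2) due by May 26, 1995 + 60 days = Jul 25, 1995; Jun 7, 1995 is within that limit.
(3) due by Jun 7, 1995 + 9 days = Jun 16, 1995; done Jun 14, 1995 — timely.
(4) the permitted window runs from Jun 29, 1995 + 5 = Jul 4, 1995 to Jun 29, 1995 + 28 = Jul 27, 1995; Jul 22, 1995 falls inside that range.
(5) permitted from Jul 22, 1995 + 7 days = Jul 29, 1995 onward; acted on Jul 24, 1995, 5 days prematurely.
Later steps need not be reached.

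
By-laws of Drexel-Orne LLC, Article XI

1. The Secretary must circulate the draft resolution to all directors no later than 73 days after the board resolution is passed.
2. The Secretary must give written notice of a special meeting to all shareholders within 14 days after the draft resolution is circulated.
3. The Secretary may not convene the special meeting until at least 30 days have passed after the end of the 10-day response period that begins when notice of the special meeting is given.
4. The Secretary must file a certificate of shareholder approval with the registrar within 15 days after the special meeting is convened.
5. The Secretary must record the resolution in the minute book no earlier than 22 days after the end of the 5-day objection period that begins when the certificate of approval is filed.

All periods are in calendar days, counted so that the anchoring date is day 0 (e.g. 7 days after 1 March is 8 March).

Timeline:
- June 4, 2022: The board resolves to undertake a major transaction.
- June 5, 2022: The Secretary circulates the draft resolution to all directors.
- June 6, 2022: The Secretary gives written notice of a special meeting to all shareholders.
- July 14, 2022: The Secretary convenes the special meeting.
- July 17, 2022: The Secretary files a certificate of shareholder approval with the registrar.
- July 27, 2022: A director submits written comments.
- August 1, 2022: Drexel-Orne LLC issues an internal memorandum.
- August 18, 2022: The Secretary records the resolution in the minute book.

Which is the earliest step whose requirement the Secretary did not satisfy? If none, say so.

Step 3

Step 1: 73 days after June 4, 2022 (when the board resolution is passed) is August 16, 2022; done June 5, 2022 — timely.
Step 2: 14 days after June 5, 2022 (when the draft resolution is circulated) is June 19, 2022; June 6, 2022 is within that limit.
Step 3: the earliest permitted date is 30 days after June 16, 2022 (end of the 10-day response period, which began when notice of the special meeting is given on June 6, 2022), i.e. July 16, 2022; acted on July 14, 2022, 2 days prematurely.
The analysis stops there.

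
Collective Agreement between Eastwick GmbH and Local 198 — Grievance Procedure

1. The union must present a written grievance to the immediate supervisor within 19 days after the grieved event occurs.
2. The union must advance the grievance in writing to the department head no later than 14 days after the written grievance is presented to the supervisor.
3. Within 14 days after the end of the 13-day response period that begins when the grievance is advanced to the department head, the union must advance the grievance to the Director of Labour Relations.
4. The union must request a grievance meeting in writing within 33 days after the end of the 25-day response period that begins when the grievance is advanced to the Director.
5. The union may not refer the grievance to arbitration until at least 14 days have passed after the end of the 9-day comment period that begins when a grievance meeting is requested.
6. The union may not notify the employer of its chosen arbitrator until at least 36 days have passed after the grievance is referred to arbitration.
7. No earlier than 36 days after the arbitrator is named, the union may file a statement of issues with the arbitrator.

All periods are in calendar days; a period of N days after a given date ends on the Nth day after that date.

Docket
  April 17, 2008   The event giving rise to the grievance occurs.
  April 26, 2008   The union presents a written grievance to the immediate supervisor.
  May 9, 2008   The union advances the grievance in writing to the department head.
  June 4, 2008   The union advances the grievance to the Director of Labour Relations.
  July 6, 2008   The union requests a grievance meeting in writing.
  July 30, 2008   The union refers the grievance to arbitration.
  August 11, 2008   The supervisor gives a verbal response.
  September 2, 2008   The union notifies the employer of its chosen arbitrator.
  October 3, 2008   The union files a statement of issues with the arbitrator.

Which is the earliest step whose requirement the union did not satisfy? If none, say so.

Step 1 — counting 19 days from April 17, 2008 (when the grieved event occurs) gives a deadline of May 6, 2008; completed April 26, 2008, before the deadline.
Step 2 — counting 14 days from April 26, 2008 (when the written grievance is presented to the supervisor) gives a deadline of May 10, 2008; completed May 9, 2008, before the deadline.
Step 3 — counting 14 days from May 22, 2008 (end of the 13-day response period, which began when the grievance is advanced to the department head on May 9, 2008) gives a deadline of June 5, 2008; June 4, 2008 is within that limit.
Step 4 — counting 33 days from June 29, 2008 (end of the 25-day response period, which began when the grievance is advanced to the Director on June 4, 2008) gives a deadline of August 1, 2008; done July 6, 2008 — timely.
Step 5 — must wait 14 days from July 15, 2008 (end of the 9-day comment period, which began when a grievance meeting is requested on July 6, 2008), so not before July 29, 2008; done July 30, 2008 — permitted.
Step 6 — must wait 36 days from July 30, 2008 (when the grievance is referred to arbitration), so not before September 4, 2008; done September 2, 2008 — 2 days too early.
The procedure was therefore not followed at step 6.

Step 6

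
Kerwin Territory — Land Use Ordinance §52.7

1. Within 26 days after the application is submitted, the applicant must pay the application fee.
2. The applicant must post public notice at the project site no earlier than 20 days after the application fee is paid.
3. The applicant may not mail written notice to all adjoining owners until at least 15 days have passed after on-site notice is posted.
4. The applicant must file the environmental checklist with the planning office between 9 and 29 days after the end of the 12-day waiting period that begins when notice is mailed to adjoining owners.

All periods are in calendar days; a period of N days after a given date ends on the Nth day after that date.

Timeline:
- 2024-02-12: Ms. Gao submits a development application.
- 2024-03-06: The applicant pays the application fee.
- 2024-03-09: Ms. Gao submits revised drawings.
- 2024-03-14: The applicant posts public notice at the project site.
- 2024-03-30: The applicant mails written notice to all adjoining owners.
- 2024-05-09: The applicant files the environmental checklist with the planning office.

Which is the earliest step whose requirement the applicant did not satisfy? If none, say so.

Step 2

(1) due by 2024-02-12 + 26 days = 2024-03-09; 2024-03-06 is within that limit.
(2) permitted from 2024-03-06 + 20 days = 2024-03-26 onward; acted on 2024-03-14, 12 days prematurely.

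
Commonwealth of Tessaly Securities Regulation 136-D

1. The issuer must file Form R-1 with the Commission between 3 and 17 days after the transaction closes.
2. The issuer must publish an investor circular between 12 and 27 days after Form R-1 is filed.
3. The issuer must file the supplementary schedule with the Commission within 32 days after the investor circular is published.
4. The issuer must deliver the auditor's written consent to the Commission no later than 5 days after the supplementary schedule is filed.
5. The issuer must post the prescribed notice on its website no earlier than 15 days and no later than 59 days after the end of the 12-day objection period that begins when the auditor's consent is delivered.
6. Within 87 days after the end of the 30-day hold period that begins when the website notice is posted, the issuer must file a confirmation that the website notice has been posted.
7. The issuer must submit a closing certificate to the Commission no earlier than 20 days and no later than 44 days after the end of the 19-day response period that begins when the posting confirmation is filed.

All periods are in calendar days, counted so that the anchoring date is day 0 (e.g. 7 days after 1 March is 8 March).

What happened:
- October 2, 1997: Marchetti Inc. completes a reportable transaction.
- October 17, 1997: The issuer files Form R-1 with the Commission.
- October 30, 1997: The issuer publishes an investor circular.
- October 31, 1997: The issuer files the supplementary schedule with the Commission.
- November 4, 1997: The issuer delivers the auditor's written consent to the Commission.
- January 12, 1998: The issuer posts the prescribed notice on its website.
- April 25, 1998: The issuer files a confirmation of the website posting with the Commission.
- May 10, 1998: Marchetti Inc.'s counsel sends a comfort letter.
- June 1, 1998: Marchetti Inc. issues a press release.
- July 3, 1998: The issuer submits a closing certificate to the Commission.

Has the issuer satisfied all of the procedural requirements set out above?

Step 1 — 3 and 17 days from October 2, 1997 (when the transaction closes) are October 5, 1997 and October 19, 1997 respectively; October 17, 1997 falls inside that range.
Step 2 — 12 and 27 days from October 17, 1997 (when Form R-1 is filed) are October 29, 1997 and November 13, 1997 respectively; October 30, 1997 falls inside that range.
Step 3 — counting 32 days from October 30, 1997 (when the investor circular is published) gives a deadline of December 1, 1997; done October 31, 1997 — timely.
Step 4 — counting 5 days from October 31, 1997 (when the supplementary schedule is filed) gives a deadline of November 5, 1997; done November 4, 1997 — timely.
Step 5 — 15 and 59 days from November 16, 1997 (end of the 12-day objection period, which began when the auditor's consent is delivered on November 4, 1997) are December 1, 1997 and January 14, 1998 respectively; done January 12, 1998 — within the window.
Step 6 — counting 87 days from February 11, 1998 (end of the 30-day hold period, which began when the website notice is posted on January 12, 1998) gives a deadline of May 9, 1998; completed April 25, 1998, before the deadline.
Step 7 — 20 and 44 days from May 14, 1998 (end of the 19-day response period, which began when the posting confirmation is filed on April 25, 1998) are June 3, 1998 and June 27, 1998 respectively; July 3, 1998 is 6 days past the end of the window.

No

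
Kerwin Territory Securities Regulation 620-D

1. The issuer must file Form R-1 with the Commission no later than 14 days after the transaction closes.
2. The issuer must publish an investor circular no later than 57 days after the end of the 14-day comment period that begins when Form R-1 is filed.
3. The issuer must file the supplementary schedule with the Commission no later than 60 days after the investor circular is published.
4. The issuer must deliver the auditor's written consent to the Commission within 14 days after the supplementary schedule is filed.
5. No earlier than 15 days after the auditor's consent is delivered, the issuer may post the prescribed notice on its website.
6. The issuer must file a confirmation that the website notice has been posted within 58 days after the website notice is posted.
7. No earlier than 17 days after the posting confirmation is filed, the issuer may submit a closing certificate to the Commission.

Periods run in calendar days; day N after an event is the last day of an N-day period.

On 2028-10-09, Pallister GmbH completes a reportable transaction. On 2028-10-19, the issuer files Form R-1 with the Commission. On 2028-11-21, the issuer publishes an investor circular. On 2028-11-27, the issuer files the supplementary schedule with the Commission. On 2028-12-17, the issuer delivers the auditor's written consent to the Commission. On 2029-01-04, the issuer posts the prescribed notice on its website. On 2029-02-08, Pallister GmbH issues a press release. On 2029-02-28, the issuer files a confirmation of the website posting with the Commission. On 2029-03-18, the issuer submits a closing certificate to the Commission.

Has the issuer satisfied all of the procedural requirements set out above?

(1) due by 2028-10-09 + 14 days = 2028-10-23; done 2028-10-19 — timely.
(2) due by 2028-11-02 + 57 days = 2028-12-29; completed 2028-11-21, before the deadline.
(3) due by 2028-11-21 + 60 days = 2029-01-20; done 2028-11-27 — timely.
(4) due by 2028-11-27 + 14 days = 2028-12-11; not done until 2028-12-17, 6 days after the deadline.

No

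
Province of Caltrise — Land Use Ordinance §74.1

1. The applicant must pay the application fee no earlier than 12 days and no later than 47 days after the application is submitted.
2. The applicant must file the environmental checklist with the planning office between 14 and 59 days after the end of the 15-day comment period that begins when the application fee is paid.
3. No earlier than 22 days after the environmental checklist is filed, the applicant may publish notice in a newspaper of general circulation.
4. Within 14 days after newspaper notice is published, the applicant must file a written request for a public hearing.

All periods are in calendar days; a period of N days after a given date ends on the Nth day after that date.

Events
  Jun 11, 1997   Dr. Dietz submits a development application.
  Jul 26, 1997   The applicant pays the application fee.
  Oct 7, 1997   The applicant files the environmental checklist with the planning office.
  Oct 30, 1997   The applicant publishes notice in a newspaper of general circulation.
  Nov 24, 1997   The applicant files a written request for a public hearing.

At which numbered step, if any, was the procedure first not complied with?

(1) the permitted window runs from Jun 11, 1997 + 12 = Jun 23, 1997 to Jun 11, 1997 + 47 = Jul 28, 1997; done Jul 26, 1997 — within the window.
(2) the permitted window runs from Aug 10, 1997 + 14 = Aug 24, 1997 to Aug 10, 1997 + 59 = Oct 8, 1997; Oct 7, 1997 falls inside that range.
(3) permitted from Oct 7, 1997 + 22 days = Oct 29, 1997 onward; done Oct 30, 1997, after the minimum wait.
(4) due by Oct 30, 1997 + 14 days = Nov 13, 1997; not done until Nov 24, 1997, 11 days after the deadline.
Later steps need not be reached.

Step 4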